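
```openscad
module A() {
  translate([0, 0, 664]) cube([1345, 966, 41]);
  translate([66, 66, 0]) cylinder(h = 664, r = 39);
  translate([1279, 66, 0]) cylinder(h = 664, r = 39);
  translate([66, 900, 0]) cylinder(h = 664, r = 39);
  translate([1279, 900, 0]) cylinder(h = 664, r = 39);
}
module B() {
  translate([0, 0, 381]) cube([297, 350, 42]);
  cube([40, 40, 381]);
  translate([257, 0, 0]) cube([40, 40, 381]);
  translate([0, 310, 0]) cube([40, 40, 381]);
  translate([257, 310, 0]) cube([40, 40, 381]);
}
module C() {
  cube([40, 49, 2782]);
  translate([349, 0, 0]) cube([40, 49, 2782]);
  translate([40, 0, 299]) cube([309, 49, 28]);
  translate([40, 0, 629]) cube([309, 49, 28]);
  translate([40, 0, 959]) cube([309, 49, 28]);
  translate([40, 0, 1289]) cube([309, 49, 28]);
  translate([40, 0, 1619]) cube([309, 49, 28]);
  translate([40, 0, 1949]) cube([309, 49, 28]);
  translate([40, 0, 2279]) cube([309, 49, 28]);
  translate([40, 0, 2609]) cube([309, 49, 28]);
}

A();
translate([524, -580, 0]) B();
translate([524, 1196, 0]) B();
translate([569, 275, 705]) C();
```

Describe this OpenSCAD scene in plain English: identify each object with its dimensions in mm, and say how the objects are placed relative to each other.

A is a table with a 1345×966 mm rectangular top, 41 mm thick, top surface at z = 705 mm, supported by four round legs of 78 mm diameter, each leg's bounding box inset 27 mm from the nearest pair of top edges, running from the floor.

B is a four-legged stool. The seat is a 297×350×42 mm slab whose top surface is at z = 423 mm; four square legs, each 40×40 mm in cross-section, run from the floor (z = 0) to the underside of the seat, each flush with a corner of the seat.

C is a wooden ladder with two side rails of 40×49 mm section and 2782 mm height, set 389 mm apart overall. Between them run 8 rectangular rungs (49 mm deep, 28 mm thick), front faces flush with the rails' −y face. The bottom of the first rung is 299 mm above the floor and each subsequent rung is 330 mm higher than the one below.

Two stools sit around the table at the −y, +y sides. The ladder is on top of the table.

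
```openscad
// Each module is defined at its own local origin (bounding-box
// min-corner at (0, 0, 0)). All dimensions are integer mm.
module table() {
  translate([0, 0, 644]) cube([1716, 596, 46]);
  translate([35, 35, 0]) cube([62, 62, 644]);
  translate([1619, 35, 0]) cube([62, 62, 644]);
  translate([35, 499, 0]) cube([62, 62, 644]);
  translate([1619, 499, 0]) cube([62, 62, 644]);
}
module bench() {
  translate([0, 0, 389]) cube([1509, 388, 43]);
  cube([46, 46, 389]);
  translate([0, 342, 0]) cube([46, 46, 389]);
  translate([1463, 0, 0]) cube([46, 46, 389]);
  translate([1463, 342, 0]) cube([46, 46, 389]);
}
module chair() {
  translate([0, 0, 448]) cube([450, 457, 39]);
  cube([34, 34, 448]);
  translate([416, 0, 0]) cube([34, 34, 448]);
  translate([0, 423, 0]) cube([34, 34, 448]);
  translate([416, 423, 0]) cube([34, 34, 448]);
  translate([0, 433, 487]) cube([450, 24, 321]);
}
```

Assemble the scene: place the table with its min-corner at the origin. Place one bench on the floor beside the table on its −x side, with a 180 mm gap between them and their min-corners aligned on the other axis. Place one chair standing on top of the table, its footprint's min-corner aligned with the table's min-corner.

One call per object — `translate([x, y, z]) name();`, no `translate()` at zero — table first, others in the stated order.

table();
translate([-1689, 0, 0]) bench();
translate([0, 0, 690]) chair();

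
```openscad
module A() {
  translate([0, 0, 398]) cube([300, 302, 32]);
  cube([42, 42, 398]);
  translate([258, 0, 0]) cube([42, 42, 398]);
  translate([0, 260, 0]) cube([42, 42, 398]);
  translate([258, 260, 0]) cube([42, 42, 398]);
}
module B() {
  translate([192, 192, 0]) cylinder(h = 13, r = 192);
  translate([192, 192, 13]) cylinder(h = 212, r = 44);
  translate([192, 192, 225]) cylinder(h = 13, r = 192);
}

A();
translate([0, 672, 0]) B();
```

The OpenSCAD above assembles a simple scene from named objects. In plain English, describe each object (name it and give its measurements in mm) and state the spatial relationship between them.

A is a four-legged stool. The seat is a 300×302×32 mm slab whose top surface is at z = 430 mm; four square legs, each 42×42 mm in cross-section, run from the floor (z = 0) to the underside of the seat, each flush with a corner of the seat.

B is a spool: two coaxial disc flanges of radius 192 mm and thickness 13 mm, joined by a core cylinder of radius 44 mm and height 212 mm. The lower flange rests on z = 0 and the three cylinders share a vertical axis.

The spool is on the floor beside the stool on its +y side.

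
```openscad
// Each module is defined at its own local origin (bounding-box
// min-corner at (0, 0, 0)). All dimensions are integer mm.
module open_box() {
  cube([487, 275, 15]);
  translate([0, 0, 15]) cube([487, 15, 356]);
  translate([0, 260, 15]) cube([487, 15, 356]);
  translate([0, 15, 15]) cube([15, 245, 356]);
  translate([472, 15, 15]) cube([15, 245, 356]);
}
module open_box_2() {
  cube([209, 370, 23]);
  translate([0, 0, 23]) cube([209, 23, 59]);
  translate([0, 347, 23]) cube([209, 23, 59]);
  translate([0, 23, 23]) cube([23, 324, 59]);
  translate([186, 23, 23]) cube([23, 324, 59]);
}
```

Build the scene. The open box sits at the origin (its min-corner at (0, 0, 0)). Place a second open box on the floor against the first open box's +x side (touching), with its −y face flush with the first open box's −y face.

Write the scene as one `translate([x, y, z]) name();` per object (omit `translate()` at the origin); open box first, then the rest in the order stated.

open_box();
translate([487, 0, 0]) open_box_2();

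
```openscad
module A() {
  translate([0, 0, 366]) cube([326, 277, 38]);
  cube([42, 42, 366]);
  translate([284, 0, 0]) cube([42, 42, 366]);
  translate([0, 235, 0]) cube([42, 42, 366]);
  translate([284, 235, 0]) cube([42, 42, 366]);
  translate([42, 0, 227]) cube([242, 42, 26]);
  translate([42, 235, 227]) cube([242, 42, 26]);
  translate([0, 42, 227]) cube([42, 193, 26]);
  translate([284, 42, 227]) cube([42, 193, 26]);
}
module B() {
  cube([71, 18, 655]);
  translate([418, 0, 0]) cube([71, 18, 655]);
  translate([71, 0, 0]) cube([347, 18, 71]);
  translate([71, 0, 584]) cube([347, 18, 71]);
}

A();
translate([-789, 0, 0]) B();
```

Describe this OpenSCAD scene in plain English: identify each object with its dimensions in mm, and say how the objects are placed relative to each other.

A is a simple wooden stool: a rectangular seat 326 mm (x) by 277 mm (y), 38 mm thick, top face at z = 404 mm, on four square legs, each 42×42 mm in cross-section. The legs rest on z = 0, each flush with a corner of the seat. Four stretchers, 42 mm wide and 26 mm tall, connect adjacent legs with their undersides at z = 227 mm, each running between the inner faces of the legs it joins and aligned with the legs' outer faces on the other axis.

B is a picture frame with a 347×513 mm rectangular opening (x by z) and a uniform 71 mm border on every side. Frame depth is 18 mm along y. It is built from two vertical stiles running the full outside height and two horizontal rails spanning the gap between the stiles.

The picture frame is on the floor beside the stool on its −x side.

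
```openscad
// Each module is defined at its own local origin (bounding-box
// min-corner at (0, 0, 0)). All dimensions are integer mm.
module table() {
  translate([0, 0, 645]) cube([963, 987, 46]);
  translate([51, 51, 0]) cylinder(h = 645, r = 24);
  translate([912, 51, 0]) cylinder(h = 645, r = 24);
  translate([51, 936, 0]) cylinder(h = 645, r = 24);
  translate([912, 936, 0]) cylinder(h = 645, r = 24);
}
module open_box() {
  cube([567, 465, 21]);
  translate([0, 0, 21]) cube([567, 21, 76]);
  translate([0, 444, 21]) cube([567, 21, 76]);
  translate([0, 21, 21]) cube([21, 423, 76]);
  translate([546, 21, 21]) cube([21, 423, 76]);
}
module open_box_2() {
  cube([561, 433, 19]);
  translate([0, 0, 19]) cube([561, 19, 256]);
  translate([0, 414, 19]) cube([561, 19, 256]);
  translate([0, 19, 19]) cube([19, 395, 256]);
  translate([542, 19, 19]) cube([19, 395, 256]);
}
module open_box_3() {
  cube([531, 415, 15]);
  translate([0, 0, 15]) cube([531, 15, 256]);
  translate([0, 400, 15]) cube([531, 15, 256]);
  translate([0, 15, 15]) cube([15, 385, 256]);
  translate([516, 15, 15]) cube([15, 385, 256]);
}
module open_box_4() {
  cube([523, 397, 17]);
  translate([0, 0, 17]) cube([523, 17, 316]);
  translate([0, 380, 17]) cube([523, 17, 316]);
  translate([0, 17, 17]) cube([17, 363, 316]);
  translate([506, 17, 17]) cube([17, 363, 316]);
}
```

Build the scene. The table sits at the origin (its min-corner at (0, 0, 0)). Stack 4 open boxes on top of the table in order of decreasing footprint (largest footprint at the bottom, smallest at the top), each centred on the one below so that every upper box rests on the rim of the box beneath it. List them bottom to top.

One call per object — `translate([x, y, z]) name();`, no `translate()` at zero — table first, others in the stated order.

table();
translate([198, 261, 691]) open_box();
translate([201, 277, 788]) open_box_2();
translate([216, 286, 1063]) open_box_3();
translate([220, 295, 1334]) open_box_4();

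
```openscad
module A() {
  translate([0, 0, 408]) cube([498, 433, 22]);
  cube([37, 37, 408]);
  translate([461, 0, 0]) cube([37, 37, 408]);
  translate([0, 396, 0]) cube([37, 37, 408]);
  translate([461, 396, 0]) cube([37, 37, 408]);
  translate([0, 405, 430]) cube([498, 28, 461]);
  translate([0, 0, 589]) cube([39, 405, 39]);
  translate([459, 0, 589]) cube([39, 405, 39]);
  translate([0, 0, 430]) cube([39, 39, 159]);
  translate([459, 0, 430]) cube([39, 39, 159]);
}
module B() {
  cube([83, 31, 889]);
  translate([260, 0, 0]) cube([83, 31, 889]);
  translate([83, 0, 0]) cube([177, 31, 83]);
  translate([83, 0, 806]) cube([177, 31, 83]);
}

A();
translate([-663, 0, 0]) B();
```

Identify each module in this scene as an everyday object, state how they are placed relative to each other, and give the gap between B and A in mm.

The picture frame's nearest face is 320 mm from the chair's −x face.

A is a chair. B is a picture frame. The picture frame is on the floor beside the chair on its −x side. The gap between the picture frame and the chair is 320 mm.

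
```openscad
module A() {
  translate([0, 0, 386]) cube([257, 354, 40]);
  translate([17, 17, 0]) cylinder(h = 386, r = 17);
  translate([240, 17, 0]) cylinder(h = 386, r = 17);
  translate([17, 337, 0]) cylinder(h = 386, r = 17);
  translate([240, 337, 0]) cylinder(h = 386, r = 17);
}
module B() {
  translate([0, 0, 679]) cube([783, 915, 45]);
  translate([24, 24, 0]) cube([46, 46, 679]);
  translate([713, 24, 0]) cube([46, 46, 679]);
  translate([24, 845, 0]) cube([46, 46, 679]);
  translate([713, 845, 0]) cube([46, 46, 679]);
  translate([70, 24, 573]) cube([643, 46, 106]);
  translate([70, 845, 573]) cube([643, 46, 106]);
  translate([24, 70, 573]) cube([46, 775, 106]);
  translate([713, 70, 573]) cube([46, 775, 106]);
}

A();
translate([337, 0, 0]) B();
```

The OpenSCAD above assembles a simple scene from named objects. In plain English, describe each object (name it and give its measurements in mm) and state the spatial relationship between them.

A is a four-legged stool. The seat is 257×354 mm, 40 mm thick, top at z = 426 mm. It stands on four round legs, each 34 mm in diameter, from z = 0 to the seat underside, each leg's axis is inset half a diameter from the nearest pair of seat edges (so the leg's bounding box is flush with the corner).

B is a table: top 783 mm (x) × 915 mm (y), 45 mm thick, upper face at z = 724 mm, on four 46×46 mm square legs, each inset 24 mm from the nearest pair of top edges, running from z = 0 to the bottom of the top. Four apron rails, 46 mm thick and 106 mm tall, run between adjacent legs with their top edges flush with the underside of the top and their outer faces flush with the legs' outer faces.

The table is on the floor beside the stool on its +x side.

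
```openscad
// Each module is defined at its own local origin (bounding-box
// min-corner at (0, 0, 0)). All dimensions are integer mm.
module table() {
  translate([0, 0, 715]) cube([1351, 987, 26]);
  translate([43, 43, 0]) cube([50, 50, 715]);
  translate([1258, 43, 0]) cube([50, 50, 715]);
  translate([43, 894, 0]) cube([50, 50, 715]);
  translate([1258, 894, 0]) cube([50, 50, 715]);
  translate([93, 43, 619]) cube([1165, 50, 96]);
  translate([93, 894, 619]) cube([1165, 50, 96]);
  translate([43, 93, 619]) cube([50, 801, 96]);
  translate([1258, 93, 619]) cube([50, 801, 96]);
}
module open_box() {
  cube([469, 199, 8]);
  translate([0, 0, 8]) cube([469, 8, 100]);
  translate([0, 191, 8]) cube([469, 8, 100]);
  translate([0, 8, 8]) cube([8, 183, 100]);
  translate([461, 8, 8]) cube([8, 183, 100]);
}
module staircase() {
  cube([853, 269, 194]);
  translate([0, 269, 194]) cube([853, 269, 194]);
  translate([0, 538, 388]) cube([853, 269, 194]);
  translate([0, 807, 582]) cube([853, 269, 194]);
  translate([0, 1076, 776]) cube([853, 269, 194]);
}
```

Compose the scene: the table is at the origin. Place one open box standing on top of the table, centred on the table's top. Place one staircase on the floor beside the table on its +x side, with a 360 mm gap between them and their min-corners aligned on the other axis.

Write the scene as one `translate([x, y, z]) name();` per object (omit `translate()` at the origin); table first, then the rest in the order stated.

table();
translate([441, 394, 741]) open_box();
translate([1711, 0, 0]) staircase();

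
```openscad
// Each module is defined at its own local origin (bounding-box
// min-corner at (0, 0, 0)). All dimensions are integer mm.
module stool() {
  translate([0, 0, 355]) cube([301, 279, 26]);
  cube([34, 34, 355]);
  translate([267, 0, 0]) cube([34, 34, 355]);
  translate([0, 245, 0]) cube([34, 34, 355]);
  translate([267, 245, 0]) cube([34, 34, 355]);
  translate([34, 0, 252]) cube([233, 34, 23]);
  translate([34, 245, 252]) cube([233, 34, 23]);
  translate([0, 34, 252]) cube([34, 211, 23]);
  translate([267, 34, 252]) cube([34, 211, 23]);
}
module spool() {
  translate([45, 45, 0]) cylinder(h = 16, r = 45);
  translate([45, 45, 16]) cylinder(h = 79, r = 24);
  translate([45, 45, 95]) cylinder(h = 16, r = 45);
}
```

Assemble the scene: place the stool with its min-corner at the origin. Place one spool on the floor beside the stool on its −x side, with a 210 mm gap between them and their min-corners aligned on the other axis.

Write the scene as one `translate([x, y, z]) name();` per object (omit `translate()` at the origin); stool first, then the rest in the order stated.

stool();
translate([-300, 0, 0]) spool();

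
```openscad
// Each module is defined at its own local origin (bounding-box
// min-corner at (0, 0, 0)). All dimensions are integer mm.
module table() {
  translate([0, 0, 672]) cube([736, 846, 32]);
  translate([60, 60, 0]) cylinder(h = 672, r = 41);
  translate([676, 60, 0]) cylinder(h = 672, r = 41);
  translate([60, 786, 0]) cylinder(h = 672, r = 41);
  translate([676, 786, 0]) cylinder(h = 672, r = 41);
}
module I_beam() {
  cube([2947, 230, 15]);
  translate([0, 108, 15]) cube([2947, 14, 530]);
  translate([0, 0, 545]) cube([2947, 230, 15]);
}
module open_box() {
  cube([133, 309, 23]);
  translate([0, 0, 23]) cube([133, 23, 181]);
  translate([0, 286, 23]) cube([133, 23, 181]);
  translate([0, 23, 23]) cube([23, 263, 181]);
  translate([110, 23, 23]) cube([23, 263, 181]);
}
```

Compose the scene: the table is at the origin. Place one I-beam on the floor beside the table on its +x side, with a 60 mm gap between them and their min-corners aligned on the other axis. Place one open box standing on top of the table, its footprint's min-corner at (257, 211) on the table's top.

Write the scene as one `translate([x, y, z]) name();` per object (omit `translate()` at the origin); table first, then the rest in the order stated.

table();
translate([796, 0, 0]) I_beam();
translate([257, 211, 704]) open_box();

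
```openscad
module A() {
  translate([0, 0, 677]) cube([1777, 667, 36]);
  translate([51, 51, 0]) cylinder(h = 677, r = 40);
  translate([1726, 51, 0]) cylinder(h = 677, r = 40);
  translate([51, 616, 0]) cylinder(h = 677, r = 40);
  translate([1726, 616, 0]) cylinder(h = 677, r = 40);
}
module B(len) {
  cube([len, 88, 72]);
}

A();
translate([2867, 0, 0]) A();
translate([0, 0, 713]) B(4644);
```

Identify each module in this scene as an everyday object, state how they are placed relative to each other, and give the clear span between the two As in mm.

Second table starts at x = 2867; first ends at x = 1777; clear span = 2867 − 1777 = 1090 mm.

A is a table. B is a beam. A beam spans the tops of two tables. The clear span between the two tables is 1090 mm.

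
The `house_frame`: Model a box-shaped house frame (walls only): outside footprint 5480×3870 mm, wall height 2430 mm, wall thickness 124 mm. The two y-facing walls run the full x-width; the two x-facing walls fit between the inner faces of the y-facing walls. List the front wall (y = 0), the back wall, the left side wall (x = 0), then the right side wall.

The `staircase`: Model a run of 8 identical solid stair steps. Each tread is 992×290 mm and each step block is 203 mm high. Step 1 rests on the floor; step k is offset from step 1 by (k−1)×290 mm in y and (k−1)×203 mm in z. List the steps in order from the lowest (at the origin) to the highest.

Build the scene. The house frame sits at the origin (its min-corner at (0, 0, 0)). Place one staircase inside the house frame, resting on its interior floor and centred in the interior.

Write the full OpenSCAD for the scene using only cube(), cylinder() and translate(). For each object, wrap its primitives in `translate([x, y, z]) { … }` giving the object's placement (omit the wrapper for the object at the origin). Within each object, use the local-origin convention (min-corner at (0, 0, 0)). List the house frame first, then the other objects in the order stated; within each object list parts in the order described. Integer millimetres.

cube([5480, 124, 2430]);
translate([0, 3746, 0]) cube([5480, 124, 2430]);
translate([0, 124, 0]) cube([124, 3622, 2430]);
translate([5356, 124, 0]) cube([124, 3622, 2430]);
translate([2244, 775, 0]) {
  cube([992, 290, 203]);
  translate([0, 290, 203]) cube([992, 290, 203]);
  translate([0, 580, 406]) cube([992, 290, 203]);
  translate([0, 870, 609]) cube([992, 290, 203]);
  translate([0, 1160, 812]) cube([992, 290, 203]);
  translate([0, 1450, 1015]) cube([992, 290, 203]);
  translate([0, 1740, 1218]) cube([992, 290, 203]);
  translate([0, 2030, 1421]) cube([992, 290, 203]);
}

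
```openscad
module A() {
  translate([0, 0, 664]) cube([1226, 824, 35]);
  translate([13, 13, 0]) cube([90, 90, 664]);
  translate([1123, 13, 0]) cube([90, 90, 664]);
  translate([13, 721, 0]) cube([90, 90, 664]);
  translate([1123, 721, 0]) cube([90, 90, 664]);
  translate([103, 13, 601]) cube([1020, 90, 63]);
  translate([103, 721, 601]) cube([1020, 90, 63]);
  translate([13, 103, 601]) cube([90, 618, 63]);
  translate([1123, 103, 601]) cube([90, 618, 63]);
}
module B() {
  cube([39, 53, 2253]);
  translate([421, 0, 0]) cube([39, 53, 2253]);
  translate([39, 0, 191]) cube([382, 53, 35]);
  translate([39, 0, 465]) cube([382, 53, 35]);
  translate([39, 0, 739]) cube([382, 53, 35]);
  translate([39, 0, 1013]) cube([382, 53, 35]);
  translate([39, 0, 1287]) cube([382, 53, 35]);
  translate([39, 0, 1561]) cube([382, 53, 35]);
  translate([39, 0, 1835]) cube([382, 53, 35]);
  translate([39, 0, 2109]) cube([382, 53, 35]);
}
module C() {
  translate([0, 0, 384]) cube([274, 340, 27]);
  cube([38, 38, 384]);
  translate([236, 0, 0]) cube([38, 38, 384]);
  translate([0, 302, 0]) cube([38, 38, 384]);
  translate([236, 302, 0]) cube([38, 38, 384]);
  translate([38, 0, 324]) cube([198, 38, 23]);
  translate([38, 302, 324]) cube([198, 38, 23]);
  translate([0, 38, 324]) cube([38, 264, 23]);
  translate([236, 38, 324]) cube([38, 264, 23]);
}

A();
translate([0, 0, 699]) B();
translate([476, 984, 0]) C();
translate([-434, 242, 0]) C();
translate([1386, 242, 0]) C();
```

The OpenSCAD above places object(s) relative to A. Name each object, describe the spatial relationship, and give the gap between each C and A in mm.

A is a table. B is a ladder. C is a stool. The ladder is on top of the table. Three stools sit around the table at the +y, −x, +x sides. The gap between each stool and the table is 160 mm.

Each stool's nearest face is 160 mm from the table's bounding box.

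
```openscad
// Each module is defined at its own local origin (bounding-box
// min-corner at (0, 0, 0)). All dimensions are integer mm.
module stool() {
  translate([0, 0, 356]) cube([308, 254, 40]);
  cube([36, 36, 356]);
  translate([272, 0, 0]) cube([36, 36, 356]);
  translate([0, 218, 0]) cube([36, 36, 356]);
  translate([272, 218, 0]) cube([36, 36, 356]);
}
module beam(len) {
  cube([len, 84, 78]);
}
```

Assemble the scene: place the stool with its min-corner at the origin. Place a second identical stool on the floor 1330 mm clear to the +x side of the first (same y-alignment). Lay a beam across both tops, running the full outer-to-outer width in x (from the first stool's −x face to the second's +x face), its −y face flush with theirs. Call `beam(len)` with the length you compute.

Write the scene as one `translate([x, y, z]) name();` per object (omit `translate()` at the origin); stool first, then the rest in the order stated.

stool();
translate([1638, 0, 0]) stool();
translate([0, 0, 396]) beam(1946);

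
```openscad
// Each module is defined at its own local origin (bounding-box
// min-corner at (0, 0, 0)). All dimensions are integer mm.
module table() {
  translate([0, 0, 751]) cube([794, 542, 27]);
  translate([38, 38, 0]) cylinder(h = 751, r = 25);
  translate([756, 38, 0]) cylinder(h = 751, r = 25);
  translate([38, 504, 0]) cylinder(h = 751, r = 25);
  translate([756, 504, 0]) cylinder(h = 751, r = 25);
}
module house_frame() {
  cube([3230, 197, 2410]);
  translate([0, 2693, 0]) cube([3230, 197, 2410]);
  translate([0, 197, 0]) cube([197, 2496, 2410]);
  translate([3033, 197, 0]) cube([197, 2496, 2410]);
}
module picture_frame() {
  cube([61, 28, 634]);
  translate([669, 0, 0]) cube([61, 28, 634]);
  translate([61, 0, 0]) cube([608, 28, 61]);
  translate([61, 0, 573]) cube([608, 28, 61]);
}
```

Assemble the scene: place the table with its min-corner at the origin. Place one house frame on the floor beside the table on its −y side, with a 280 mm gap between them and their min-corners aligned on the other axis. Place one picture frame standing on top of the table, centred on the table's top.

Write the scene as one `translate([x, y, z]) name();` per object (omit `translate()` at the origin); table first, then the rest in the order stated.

table();
translate([0, -3170, 0]) house_frame();
translate([32, 257, 778]) picture_frame();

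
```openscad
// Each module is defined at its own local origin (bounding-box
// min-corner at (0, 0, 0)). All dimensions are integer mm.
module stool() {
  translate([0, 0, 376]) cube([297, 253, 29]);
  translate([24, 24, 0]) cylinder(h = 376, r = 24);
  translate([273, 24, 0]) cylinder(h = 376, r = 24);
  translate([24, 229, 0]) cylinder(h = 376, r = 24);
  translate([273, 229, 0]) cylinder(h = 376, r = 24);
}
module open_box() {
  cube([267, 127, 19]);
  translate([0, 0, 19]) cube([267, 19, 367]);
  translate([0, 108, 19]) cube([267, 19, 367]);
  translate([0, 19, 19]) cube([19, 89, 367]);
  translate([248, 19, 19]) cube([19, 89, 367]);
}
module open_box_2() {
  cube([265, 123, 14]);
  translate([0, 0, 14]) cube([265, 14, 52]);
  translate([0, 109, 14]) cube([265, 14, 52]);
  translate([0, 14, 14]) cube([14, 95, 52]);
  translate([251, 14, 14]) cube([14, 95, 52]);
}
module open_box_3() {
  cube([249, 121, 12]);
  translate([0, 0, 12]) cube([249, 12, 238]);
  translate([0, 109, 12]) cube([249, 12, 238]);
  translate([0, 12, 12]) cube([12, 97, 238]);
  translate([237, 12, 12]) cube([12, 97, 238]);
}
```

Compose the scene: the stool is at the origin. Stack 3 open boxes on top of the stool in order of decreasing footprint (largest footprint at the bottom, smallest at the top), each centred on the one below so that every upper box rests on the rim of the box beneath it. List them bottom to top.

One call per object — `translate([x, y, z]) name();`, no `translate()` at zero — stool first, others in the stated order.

stool();
translate([15, 63, 405]) open_box();
translate([16, 65, 791]) open_box_2();
translate([24, 66, 857]) open_box_3();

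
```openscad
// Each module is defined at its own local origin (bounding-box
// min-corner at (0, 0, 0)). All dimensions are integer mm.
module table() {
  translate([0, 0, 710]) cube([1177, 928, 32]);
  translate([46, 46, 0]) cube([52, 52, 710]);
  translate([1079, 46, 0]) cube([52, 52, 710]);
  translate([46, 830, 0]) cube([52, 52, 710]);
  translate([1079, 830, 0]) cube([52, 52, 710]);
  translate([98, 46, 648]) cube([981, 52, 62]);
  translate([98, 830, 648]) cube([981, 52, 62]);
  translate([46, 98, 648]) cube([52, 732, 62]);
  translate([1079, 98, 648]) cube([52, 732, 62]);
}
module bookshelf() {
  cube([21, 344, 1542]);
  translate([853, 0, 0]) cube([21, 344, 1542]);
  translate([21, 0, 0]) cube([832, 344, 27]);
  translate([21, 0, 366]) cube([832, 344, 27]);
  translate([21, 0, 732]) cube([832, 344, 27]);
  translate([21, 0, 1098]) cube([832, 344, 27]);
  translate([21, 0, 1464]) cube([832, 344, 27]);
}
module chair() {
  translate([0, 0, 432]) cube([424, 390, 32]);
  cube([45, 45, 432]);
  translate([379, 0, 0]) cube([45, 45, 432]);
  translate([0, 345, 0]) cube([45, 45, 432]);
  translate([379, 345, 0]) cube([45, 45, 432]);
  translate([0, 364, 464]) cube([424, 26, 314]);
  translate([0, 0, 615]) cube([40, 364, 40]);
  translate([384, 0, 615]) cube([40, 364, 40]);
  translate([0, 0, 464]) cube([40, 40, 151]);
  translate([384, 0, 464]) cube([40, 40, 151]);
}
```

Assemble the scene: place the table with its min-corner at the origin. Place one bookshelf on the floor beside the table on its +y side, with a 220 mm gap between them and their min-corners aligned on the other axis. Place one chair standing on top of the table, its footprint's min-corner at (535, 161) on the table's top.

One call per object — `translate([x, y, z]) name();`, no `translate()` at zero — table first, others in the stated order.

table();
translate([0, 1148, 0]) bookshelf();
translate([535, 161, 742]) chair();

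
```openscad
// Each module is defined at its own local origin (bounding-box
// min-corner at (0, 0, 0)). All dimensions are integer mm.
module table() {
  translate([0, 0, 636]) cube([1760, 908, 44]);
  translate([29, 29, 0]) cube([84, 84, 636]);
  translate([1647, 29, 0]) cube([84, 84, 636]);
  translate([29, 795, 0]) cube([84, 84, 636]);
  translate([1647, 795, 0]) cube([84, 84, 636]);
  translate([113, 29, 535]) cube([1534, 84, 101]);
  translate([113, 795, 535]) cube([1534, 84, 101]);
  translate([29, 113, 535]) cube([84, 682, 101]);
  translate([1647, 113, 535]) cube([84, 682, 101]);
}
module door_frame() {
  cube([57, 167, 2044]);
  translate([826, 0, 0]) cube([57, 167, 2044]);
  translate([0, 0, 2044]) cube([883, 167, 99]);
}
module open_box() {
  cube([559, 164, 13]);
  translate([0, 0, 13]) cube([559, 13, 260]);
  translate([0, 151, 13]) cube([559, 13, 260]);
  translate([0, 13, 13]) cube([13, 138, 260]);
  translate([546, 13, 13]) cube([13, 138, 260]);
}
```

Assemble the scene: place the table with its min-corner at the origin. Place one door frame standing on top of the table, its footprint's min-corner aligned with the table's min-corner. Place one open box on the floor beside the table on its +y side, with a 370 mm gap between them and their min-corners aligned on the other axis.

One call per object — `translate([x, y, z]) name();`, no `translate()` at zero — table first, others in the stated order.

table();
translate([0, 0, 680]) door_frame();
translate([0, 1278, 0]) open_box();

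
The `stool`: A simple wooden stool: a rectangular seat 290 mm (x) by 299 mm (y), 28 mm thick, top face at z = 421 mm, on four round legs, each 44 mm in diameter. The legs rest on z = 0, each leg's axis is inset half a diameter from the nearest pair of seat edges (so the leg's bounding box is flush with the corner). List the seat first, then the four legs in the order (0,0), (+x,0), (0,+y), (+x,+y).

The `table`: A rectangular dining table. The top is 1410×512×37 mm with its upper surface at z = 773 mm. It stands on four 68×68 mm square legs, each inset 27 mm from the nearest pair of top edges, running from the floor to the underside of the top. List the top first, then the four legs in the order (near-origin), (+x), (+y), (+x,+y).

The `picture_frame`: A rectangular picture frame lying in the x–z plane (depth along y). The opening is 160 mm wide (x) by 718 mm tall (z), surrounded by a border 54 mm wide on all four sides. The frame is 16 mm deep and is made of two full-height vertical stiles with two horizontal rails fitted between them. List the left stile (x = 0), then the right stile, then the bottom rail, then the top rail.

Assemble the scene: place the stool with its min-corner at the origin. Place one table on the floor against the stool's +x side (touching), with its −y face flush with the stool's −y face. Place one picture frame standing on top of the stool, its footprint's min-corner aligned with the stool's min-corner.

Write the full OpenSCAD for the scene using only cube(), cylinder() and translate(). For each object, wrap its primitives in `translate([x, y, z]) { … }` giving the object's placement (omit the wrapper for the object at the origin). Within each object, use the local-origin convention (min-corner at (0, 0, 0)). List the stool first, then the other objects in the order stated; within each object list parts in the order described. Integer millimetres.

translate([0, 0, 393]) cube([290, 299, 28]);
translate([22, 22, 0]) cylinder(h = 393, r = 22);
translate([268, 22, 0]) cylinder(h = 393, r = 22);
translate([22, 277, 0]) cylinder(h = 393, r = 22);
translate([268, 277, 0]) cylinder(h = 393, r = 22);
translate([290, 0, 0]) {
  translate([0, 0, 736]) cube([1410, 512, 37]);
  translate([27, 27, 0]) cube([68, 68, 736]);
  translate([1315, 27, 0]) cube([68, 68, 736]);
  translate([27, 417, 0]) cube([68, 68, 736]);
  translate([1315, 417, 0]) cube([68, 68, 736]);
}
translate([0, 0, 421]) {
  cube([54, 16, 826]);
  translate([214, 0, 0]) cube([54, 16, 826]);
  translate([54, 0, 0]) cube([160, 16, 54]);
  translate([54, 0, 772]) cube([160, 16, 54]);
}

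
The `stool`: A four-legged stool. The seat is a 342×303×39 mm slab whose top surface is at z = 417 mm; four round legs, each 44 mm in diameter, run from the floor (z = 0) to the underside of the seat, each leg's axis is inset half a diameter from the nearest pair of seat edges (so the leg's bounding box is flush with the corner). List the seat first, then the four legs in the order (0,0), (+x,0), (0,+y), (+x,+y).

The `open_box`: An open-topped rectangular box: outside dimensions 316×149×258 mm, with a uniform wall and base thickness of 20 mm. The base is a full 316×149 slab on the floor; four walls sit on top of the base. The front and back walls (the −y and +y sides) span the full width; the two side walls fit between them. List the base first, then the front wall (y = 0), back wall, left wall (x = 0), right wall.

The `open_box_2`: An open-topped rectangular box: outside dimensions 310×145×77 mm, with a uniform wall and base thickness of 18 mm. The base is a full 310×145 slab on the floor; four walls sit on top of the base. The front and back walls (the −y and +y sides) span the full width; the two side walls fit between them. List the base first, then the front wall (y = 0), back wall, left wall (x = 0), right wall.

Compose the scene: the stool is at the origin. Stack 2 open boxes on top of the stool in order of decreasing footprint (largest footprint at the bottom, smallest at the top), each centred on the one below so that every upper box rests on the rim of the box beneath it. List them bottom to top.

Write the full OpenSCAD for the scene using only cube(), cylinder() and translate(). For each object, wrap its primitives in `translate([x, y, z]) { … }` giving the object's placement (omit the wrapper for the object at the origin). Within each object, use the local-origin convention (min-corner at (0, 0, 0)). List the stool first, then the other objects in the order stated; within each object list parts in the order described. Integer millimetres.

translate([0, 0, 378]) cube([342, 303, 39]);
translate([22, 22, 0]) cylinder(h = 378, r = 22);
translate([320, 22, 0]) cylinder(h = 378, r = 22);
translate([22, 281, 0]) cylinder(h = 378, r = 22);
translate([320, 281, 0]) cylinder(h = 378, r = 22);
translate([13, 77, 417]) {
  cube([316, 149, 20]);
  translate([0, 0, 20]) cube([316, 20, 238]);
  translate([0, 129, 20]) cube([316, 20, 238]);
  translate([0, 20, 20]) cube([20, 109, 238]);
  translate([296, 20, 20]) cube([20, 109, 238]);
}
translate([16, 79, 675]) {
  cube([310, 145, 18]);
  translate([0, 0, 18]) cube([310, 18, 59]);
  translate([0, 127, 18]) cube([310, 18, 59]);
  translate([0, 18, 18]) cube([18, 109, 59]);
  translate([292, 18, 18]) cube([18, 109, 59]);
}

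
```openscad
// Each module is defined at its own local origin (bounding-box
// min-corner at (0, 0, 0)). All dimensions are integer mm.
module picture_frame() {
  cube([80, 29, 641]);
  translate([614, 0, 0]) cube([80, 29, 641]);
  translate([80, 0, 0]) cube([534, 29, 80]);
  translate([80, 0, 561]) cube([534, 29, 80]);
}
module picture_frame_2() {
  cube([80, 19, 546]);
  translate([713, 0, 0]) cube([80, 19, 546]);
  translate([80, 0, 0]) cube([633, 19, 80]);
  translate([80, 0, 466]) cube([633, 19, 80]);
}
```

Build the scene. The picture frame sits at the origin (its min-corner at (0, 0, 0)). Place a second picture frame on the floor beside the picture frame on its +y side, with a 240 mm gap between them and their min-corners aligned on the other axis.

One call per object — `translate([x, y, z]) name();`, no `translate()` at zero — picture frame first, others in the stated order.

picture_frame();
translate([0, 269, 0]) picture_frame_2();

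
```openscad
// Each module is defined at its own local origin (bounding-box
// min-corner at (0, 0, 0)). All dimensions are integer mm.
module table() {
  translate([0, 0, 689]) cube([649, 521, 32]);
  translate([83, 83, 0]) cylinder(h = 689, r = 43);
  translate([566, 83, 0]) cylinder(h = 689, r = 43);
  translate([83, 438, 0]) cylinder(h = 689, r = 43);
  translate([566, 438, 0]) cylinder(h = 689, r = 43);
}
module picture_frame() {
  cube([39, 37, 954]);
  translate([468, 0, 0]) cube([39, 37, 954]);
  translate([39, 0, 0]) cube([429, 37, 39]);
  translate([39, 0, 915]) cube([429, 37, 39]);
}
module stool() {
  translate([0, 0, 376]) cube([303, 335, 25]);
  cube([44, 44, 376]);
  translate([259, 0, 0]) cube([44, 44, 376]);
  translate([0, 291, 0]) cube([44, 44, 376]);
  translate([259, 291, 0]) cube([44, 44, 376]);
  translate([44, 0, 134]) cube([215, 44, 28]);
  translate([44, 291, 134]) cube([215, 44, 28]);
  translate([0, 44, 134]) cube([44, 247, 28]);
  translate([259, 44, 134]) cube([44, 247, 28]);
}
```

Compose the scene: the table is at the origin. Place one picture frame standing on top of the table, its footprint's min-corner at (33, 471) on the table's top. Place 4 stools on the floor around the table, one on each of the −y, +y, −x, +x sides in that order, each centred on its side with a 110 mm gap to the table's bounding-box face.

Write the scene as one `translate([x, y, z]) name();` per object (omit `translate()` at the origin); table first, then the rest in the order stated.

table();
translate([33, 471, 721]) picture_frame();
translate([173, -445, 0]) stool();
translate([173, 631, 0]) stool();
translate([-413, 93, 0]) stool();
translate([759, 93, 0]) stool();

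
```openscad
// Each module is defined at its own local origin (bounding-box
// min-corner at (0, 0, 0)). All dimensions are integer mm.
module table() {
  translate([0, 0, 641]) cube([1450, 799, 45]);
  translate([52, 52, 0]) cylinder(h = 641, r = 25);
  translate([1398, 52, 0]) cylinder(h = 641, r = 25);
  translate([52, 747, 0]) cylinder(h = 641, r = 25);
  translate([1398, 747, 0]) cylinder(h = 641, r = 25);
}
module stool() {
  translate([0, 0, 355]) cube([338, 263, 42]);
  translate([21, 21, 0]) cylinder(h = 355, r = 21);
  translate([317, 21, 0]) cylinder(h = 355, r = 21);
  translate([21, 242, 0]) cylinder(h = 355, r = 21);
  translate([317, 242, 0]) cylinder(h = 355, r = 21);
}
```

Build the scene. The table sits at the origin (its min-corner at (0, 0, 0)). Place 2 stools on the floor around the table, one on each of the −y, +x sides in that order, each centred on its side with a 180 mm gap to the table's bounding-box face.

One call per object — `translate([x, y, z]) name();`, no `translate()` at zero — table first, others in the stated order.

table();
translate([556, -443, 0]) stool();
translate([1630, 268, 0]) stool();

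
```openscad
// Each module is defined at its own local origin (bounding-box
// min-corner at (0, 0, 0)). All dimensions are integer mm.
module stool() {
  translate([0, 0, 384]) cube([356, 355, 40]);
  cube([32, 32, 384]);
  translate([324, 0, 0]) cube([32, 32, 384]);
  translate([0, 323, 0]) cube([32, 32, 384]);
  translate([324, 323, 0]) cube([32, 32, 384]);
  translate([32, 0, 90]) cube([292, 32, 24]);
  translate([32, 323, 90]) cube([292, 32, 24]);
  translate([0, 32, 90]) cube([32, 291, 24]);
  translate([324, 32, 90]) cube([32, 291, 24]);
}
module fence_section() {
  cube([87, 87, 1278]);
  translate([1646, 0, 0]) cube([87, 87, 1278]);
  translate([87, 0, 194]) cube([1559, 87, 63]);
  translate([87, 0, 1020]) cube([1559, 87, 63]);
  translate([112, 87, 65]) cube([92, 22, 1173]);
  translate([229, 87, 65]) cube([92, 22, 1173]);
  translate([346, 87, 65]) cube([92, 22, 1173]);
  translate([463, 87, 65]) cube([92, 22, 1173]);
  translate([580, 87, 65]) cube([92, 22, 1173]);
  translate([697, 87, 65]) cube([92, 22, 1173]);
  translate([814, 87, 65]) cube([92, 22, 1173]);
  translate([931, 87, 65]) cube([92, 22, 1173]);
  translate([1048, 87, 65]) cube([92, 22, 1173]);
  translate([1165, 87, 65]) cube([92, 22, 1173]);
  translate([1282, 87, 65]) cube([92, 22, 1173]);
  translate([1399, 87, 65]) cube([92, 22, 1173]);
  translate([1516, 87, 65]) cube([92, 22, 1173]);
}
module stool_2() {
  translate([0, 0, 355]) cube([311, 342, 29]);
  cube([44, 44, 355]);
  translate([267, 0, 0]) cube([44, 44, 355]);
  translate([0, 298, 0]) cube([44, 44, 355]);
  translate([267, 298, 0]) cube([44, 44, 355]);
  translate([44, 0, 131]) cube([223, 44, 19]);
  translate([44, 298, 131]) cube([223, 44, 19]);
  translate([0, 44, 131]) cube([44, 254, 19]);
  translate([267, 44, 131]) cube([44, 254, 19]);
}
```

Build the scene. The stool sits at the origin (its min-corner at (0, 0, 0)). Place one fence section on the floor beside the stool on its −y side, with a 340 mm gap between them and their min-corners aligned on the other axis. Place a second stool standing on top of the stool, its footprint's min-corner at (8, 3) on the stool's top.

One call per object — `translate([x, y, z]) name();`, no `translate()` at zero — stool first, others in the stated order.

stool();
translate([0, -449, 0]) fence_section();
translate([8, 3, 424]) stool_2();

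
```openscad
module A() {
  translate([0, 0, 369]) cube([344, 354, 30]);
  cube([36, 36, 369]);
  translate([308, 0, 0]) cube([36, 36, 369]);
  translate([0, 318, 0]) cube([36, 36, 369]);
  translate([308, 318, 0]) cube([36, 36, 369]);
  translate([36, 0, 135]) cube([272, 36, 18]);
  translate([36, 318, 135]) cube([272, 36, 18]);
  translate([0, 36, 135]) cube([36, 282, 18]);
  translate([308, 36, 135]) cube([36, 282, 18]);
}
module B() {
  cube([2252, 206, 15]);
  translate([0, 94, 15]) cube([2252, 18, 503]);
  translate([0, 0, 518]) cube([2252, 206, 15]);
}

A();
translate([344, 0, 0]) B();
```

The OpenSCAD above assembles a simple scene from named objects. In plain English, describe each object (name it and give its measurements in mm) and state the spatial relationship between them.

A is a four-legged stool. The seat is 344×354 mm, 30 mm thick, top at z = 399 mm. It stands on four square legs, each 36×36 mm in cross-section, from z = 0 to the seat underside, each flush with a corner of the seat. Four stretchers, 36 mm wide and 18 mm tall, connect adjacent legs with their undersides at z = 135 mm, each running between the inner faces of the legs it joins and aligned with the legs' outer faces on the other axis.

B is an I-beam lying along x, 2252 mm long. Overall section height 533 mm. Two flanges 206 mm wide (y) and 15 mm thick, one on the floor and one at the top; a web 18 mm thick runs between them, centred on the flange width.

The I-beam is against the stool's +x side, with their −y faces flush.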